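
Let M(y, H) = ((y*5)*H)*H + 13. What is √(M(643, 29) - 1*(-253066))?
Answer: √2956894 ≈ 1719.6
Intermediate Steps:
M(y, H) = 13 + 5*y*H² (M(y, H) = ((5*y)*H)*H + 13 = (5*H*y)*H + 13 = 5*y*H² + 13 = 13 + 5*y*H²)
√(M(643, 29) - 1*(-253066)) = √((13 + 5*643*29²) - 1*(-253066)) = √((13 + 5*643*841) + 253066) = √((13 + 2703815) + 253066) = √(2703828 + 253066) = √2956894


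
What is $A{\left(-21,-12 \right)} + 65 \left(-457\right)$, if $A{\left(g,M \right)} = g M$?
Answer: $-29453$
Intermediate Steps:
$A{\left(g,M \right)} = M g$
$A{\left(-21,-12 \right)} + 65 \left(-457\right) = \left(-12\right) \left(-21\right) + 65 \left(-457\right) = 252 - 29705 = -29453$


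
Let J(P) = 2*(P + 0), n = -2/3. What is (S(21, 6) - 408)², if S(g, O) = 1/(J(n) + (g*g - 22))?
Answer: 261346910841/1570009 ≈ 1.6646e+5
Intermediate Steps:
n = -⅔ (n = -2*⅓ = -⅔ ≈ -0.66667)
J(P) = 2*P
S(g, O) = 1/(-70/3 + g²) (S(g, O) = 1/(2*(-⅔) + (g*g - 22)) = 1/(-4/3 + (g² - 22)) = 1/(-4/3 + (-22 + g²)) = 1/(-70/3 + g²))
(S(21, 6) - 408)² = (3/(-70 + 3*21²) - 408)² = (3/(-70 + 3*441) - 408)² = (3/(-70 + 1323) - 408)² = (3/1253 - 408)² = (-511221/1253)² = 261346910841/1570009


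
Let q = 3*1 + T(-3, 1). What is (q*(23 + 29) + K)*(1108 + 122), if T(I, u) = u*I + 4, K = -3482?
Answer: -4027020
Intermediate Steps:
T(I, u) = 4 + I*u (T(I, u) = I*u + 4 = 4 + I*u)
q = 4 (q = 3*1 + (4 - 3*1) = 3 + (4 - 3) = 3 + 1 = 4)
(q*(23 + 29) + K)*(1108 + 122) = (4*(23 + 29) - 3482)*(1108 + 122) = (4*52 - 3482)*1230 = (208 - 3482)*1230 = -3274*1230 = -4027020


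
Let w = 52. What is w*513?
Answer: 26676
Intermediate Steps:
w*513 = 52*513 = 26676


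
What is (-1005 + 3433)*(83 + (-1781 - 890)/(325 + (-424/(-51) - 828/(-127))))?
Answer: 401570115248/2201101 ≈ 1.8244e+5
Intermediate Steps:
(-1005 + 3433)*(83 + (-1781 - 890)/(325 + (-424/(-51) - 828/(-127)))) = 2428*(83 - 2671/(325 + (-424*(-1/51) - 828*(-1/127)))) = 2428*(83 - 2671/(325 + (424/51 + 828/127))) = 2428*(83 - 2671/(325 + 96076/6477)) = 2428*(83 - 2671/2201101/6477) = 2428*(83 - 2671*6477/2201101) = 2428*(83 - 17300067/2201101) = 2428*(165391316/2201101) = 401570115248/2201101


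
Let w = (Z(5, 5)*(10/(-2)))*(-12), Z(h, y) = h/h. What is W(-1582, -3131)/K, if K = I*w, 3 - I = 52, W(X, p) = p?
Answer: 3131/2940 ≈ 1.0650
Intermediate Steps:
Z(h, y) = 1
I = -49 (I = 3 - 1*52 = 3 - 52 = -49)
w = 60 (w = (1*(10/(-2)))*(-12) = (1*(10*(-½)))*(-12) = (1*(-5))*(-12) = -5*(-12) = 60)
K = -2940 (K = -49*60 = -2940)
W(-1582, -3131)/K = -3131/(-2940) = -3131*(-1/2940) = 3131/2940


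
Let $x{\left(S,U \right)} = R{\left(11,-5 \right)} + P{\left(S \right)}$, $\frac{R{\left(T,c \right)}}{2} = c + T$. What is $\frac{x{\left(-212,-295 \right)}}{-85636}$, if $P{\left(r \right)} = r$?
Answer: $\frac{50}{21409} \approx 0.0023355$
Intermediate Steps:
$R{\left(T,c \right)} = 2 T + 2 c$ ($R{\left(T,c \right)} = 2 \left(c + T\right) = 2 \left(T + c\right) = 2 T + 2 c$)
$x{\left(S,U \right)} = 12 + S$ ($x{\left(S,U \right)} = \left(2 \cdot 11 + 2 \left(-5\right)\right) + S = \left(22 - 10\right) + S = 12 + S$)
$\frac{x{\left(-212,-295 \right)}}{-85636} = \frac{12 - 212}{-85636} = \left(-200\right) \left(- \frac{1}{85636}\right) = \frac{50}{21409}$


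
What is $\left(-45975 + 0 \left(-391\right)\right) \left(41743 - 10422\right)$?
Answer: $-1439982975$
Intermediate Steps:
$\left(-45975 + 0 \left(-391\right)\right) \left(41743 - 10422\right) = \left(-45975 + 0\right) 31321 = \left(-45975\right) 31321 = -1439982975$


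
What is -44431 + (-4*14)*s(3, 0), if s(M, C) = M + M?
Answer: -44767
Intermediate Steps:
s(M, C) = 2*M
-44431 + (-4*14)*s(3, 0) = -44431 + (-4*14)*(2*3) = -44431 - 56*6 = -44431 - 336 = -44767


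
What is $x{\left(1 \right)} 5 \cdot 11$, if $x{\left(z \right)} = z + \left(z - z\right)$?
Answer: $55$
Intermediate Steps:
$x{\left(z \right)} = z$ ($x{\left(z \right)} = z + 0 = z$)
$x{\left(1 \right)} 5 \cdot 11 = 1 \cdot 5 \cdot 11 = 5 \cdot 11 = 55$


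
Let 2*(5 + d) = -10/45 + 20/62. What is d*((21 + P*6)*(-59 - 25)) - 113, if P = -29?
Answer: -1975571/31 ≈ -63728.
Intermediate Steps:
d = -1381/279 (d = -5 + (-10/45 + 20/62)/2 = -5 + (-10*1/45 + 20*(1/62))/2 = -5 + (-2/9 + 10/31)/2 = -5 + (1/2)*(28/279) = -5 + 14/279 = -1381/279 ≈ -4.9498)
d*((21 + P*6)*(-59 - 25)) - 113 = -1381*(21 - 29*6)*(-59 - 25)/279 - 113 = -1381*(21 - 174)*(-84)/279 - 113 = -(-23477)*(-84)/31 - 113 = -1381/279*12852 - 113 = -1972068/31 - 113 = -1975571/31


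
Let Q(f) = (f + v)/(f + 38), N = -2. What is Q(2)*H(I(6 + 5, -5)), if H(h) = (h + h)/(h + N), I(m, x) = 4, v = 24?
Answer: 13/5 ≈ 2.6000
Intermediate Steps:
Q(f) = (24 + f)/(38 + f) (Q(f) = (f + 24)/(f + 38) = (24 + f)/(38 + f))
H(h) = 2*h/(-2 + h) (H(h) = (h + h)/(h - 2) = (2*h)/(-2 + h) = 2*h/(-2 + h))
Q(2)*H(I(6 + 5, -5)) = ((24 + 2)/(38 + 2))*(2*4/(-2 + 4)) = (26/40)*(2*4/2) = ((1/40)*26)*(2*4*(½)) = (13/20)*4 = 13/5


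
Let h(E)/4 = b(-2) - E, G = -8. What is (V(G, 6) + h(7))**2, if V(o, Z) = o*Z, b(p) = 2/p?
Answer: 6400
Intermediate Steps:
V(o, Z) = Z*o
h(E) = -4 - 4*E (h(E) = 4*(2/(-2) - E) = 4*(2*(-1/2) - E) = 4*(-1 - E) = -4 - 4*E)
(V(G, 6) + h(7))**2 = (6*(-8) + (-4 - 4*7))**2 = (-48 + (-4 - 28))**2 = (-48 - 32)**2 = (-80)**2 = 6400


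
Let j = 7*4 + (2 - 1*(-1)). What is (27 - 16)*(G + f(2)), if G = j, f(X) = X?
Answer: 363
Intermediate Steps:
j = 31 (j = 28 + (2 + 1) = 28 + 3 = 31)
G = 31
(27 - 16)*(G + f(2)) = (27 - 16)*(31 + 2) = 11*33 = 363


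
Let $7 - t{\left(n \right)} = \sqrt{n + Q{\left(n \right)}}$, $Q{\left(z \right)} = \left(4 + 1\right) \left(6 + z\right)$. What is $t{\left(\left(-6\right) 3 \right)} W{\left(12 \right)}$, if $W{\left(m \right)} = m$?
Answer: $84 - 12 i \sqrt{78} \approx 84.0 - 105.98 i$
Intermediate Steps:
$Q{\left(z \right)} = 30 + 5 z$ ($Q{\left(z \right)} = 5 \left(6 + z\right) = 30 + 5 z$)
$t{\left(n \right)} = 7 - \sqrt{30 + 6 n}$ ($t{\left(n \right)} = 7 - \sqrt{n + \left(30 + 5 n\right)} = 7 - \sqrt{30 + 6 n}$)
$t{\left(\left(-6\right) 3 \right)} W{\left(12 \right)} = \left(7 - \sqrt{30 + 6 \left(\left(-6\right) 3\right)}\right) 12 = \left(7 - \sqrt{30 + 6 \left(-18\right)}\right) 12 = \left(7 - \sqrt{30 - 108}\right) 12 = \left(7 - \sqrt{-78}\right) 12 = \left(7 - i \sqrt{78}\right) 12 = 84 - 12 i \sqrt{78}$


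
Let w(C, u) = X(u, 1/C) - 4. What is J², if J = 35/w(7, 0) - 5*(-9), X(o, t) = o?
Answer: 21025/16 ≈ 1314.1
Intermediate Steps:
w(C, u) = -4 + u (w(C, u) = u - 4 = -4 + u)
J = 145/4 (J = 35/(-4 + 0) - 5*(-9) = 35/(-4) - 1*(-45) = 35*(-¼) + 45 = -35/4 + 45 = 145/4 ≈ 36.250)
J² = (145/4)² = 21025/16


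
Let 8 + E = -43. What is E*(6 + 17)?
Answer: -1173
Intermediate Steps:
E = -51 (E = -8 - 43 = -51)
E*(6 + 17) = -51*(6 + 17) = -51*23 = -1173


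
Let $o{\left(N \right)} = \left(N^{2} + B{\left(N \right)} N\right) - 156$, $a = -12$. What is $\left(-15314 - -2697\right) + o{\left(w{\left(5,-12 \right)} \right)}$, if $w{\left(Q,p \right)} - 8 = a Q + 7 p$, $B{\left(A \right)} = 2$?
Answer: $5451$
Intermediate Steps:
$w{\left(Q,p \right)} = 8 - 12 Q + 7 p$ ($w{\left(Q,p \right)} = 8 - \left(- 7 p + 12 Q\right) = 8 - 12 Q + 7 p$)
$o{\left(N \right)} = -156 + N^{2} + 2 N$ ($o{\left(N \right)} = \left(N^{2} + 2 N\right) - 156 = -156 + N^{2} + 2 N$)
$\left(-15314 - -2697\right) + o{\left(w{\left(5,-12 \right)} \right)} = \left(-15314 - -2697\right) + \left(-156 + \left(8 - 60 + 7 \left(-12\right)\right)^{2} + 2 \left(8 - 60 + 7 \left(-12\right)\right)\right) = \left(-15314 + 2697\right) + \left(-156 + \left(8 - 60 - 84\right)^{2} + 2 \left(8 - 60 - 84\right)\right) = -12617 + \left(-156 + \left(-136\right)^{2} + 2 \left(-136\right)\right) = -12617 - -18068 = -12617 + 18068 = 5451$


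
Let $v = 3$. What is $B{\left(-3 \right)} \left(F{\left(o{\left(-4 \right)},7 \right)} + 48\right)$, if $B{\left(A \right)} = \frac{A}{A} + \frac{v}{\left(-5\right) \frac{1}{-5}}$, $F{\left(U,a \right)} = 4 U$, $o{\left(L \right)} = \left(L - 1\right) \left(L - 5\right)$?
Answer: $912$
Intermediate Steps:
$o{\left(L \right)} = \left(-1 + L\right) \left(-5 + L\right)$
$B{\left(A \right)} = 4$ ($B{\left(A \right)} = \frac{A}{A} + \frac{3}{\left(-5\right) \frac{1}{-5}} = 1 + \frac{3}{\left(-5\right) \left(- \frac{1}{5}\right)} = 1 + \frac{3}{1} = 1 + 3 \cdot 1 = 1 + 3 = 4$)
$B{\left(-3 \right)} \left(F{\left(o{\left(-4 \right)},7 \right)} + 48\right) = 4 \left(4 \left(5 + \left(-4\right)^{2} - -24\right) + 48\right) = 4 \left(4 \left(5 + 16 + 24\right) + 48\right) = 4 \left(4 \cdot 45 + 48\right) = 4 \left(180 + 48\right) = 4 \cdot 228 = 912$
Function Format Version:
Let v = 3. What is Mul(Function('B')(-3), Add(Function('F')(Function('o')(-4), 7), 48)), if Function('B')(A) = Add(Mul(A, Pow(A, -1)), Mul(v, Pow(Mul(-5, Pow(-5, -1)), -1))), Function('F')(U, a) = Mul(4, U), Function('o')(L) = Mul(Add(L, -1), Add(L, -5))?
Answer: 912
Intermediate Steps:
Function('o')(L) = Mul(Add(-1, L), Add(-5, L))
Function('B')(A) = 4 (Function('B')(A) = Add(Mul(A, Pow(A, -1)), Mul(3, Pow(Mul(-5, Pow(-5, -1)), -1))) = Add(1, Mul(3, Pow(Mul(-5, Rational(-1, 5)), -1))) = Add(1, Mul(3, Pow(1, -1))) = Add(1, Mul(3, 1)) = Add(1, 3) = 4)
Mul(Function('B')(-3), Add(Function('F')(Function('o')(-4), 7), 48)) = Mul(4, Add(Mul(4, Add(5, Pow(-4, 2), Mul(-6, -4))), 48)) = Mul(4, Add(Mul(4, Add(5, 16, 24)), 48)) = Mul(4, Add(Mul(4, 45), 48)) = Mul(4, Add(180, 48)) = Mul(4, 228) = 912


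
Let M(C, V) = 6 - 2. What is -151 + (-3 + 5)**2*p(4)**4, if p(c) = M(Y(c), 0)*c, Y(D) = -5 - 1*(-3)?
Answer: 261993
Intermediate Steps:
Y(D) = -2 (Y(D) = -5 + 3 = -2)
M(C, V) = 4
p(c) = 4*c
-151 + (-3 + 5)**2*p(4)**4 = -151 + (-3 + 5)**2*(4*4)**4 = -151 + 2**2*16**4 = -151 + 4*65536 = -151 + 262144 = 261993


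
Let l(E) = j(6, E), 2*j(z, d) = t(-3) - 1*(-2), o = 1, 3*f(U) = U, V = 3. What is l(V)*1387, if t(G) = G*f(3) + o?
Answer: 0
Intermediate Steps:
f(U) = U/3
t(G) = 1 + G (t(G) = G*((⅓)*3) + 1 = G*1 + 1 = G + 1 = 1 + G)
j(z, d) = 0 (j(z, d) = ((1 - 3) - 1*(-2))/2 = (-2 + 2)/2 = (½)*0 = 0)
l(E) = 0
l(V)*1387 = 0*1387 = 0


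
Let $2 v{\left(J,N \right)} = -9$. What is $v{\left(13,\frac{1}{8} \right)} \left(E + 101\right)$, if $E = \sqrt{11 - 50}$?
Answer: $- \frac{909}{2} - \frac{9 i \sqrt{39}}{2} \approx -454.5 - 28.102 i$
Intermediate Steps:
$v{\left(J,N \right)} = - \frac{9}{2}$ ($v{\left(J,N \right)} = \frac{1}{2} \left(-9\right) = - \frac{9}{2}$)
$E = i \sqrt{39}$ ($E = \sqrt{-39} = i \sqrt{39} \approx 6.245 i$)
$v{\left(13,\frac{1}{8} \right)} \left(E + 101\right) = - \frac{9 \left(i \sqrt{39} + 101\right)}{2} = - \frac{9 \left(101 + i \sqrt{39}\right)}{2} = - \frac{909}{2} - \frac{9 i \sqrt{39}}{2}$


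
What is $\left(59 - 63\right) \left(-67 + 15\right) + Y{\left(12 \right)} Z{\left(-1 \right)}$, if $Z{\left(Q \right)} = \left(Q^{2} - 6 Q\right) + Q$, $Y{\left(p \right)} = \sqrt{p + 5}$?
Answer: $208 + 6 \sqrt{17} \approx 232.74$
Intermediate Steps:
$Y{\left(p \right)} = \sqrt{5 + p}$
$Z{\left(Q \right)} = Q^{2} - 5 Q$
$\left(59 - 63\right) \left(-67 + 15\right) + Y{\left(12 \right)} Z{\left(-1 \right)} = \left(59 - 63\right) \left(-67 + 15\right) + \sqrt{5 + 12} \left(- (-5 - 1)\right) = \left(-4\right) \left(-52\right) + \sqrt{17} \left(\left(-1\right) \left(-6\right)\right) = 208 + \sqrt{17} \cdot 6 = 208 + 6 \sqrt{17}$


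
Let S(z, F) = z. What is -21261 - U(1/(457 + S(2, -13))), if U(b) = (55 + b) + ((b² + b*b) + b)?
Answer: -4490877116/210681 ≈ -21316.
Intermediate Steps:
U(b) = 55 + 2*b + 2*b² (U(b) = (55 + b) + ((b² + b²) + b) = (55 + b) + (2*b² + b) = (55 + b) + (b + 2*b²) = 55 + 2*b + 2*b²)
-21261 - U(1/(457 + S(2, -13))) = -21261 - (55 + 2/(457 + 2) + 2*(1/(457 + 2))²) = -21261 - (55 + 2/459 + 2*(1/459)²) = -21261 - (55 + 2*(1/459) + 2*(1/459)²) = -21261 - (55 + 2/459 + 2*(1/210681)) = -21261 - (55 + 2/459 + 2/210681) = -21261 - 1*11588375/210681 = -21261 - 11588375/210681 = -4490877116/210681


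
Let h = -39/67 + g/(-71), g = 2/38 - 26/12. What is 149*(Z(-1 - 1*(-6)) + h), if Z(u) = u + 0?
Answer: 359383679/542298 ≈ 662.71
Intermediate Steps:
Z(u) = u
g = -241/114 (g = 2*(1/38) - 26*1/12 = 1/19 - 13/6 = -241/114 ≈ -2.1140)
h = -299519/542298 (h = -39/67 - 241/114/(-71) = -39*1/67 - 241/114*(-1/71) = -39/67 + 241/8094 = -299519/542298 ≈ -0.55231)
149*(Z(-1 - 1*(-6)) + h) = 149*((-1 - 1*(-6)) - 299519/542298) = 149*((-1 + 6) - 299519/542298) = 149*(5 - 299519/542298) = 149*(2411971/542298) = 359383679/542298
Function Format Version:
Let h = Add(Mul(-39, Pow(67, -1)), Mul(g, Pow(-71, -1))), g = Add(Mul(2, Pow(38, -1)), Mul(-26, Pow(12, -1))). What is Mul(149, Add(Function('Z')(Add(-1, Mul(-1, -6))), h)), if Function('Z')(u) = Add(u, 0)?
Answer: Rational(359383679, 542298) ≈ 662.71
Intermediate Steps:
Function('Z')(u) = u
g = Rational(-241, 114) (g = Add(Mul(2, Rational(1, 38)), Mul(-26, Rational(1, 12))) = Add(Rational(1, 19), Rational(-13, 6)) = Rational(-241, 114) ≈ -2.1140)
h = Rational(-299519, 542298) (h = Add(Mul(-39, Pow(67, -1)), Mul(Rational(-241, 114), Pow(-71, -1))) = Add(Mul(-39, Rational(1, 67)), Mul(Rational(-241, 114), Rational(-1, 71))) = Add(Rational(-39, 67), Rational(241, 8094)) = Rational(-299519, 542298) ≈ -0.55231)
Mul(149, Add(Function('Z')(Add(-1, Mul(-1, -6))), h)) = Mul(149, Add(Add(-1, Mul(-1, -6)), Rational(-299519, 542298))) = Mul(149, Add(Add(-1, 6), Rational(-299519, 542298))) = Mul(149, Add(5, Rational(-299519, 542298))) = Mul(149, Rational(2411971, 542298)) = Rational(359383679, 542298)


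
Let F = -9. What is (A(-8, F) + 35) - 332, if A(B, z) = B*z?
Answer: -225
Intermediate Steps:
(A(-8, F) + 35) - 332 = (-8*(-9) + 35) - 332 = (72 + 35) - 332 = 107 - 332 = -225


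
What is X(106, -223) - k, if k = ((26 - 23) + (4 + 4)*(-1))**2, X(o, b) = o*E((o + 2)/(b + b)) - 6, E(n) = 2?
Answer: 181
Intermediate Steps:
X(o, b) = -6 + 2*o (X(o, b) = o*2 - 6 = 2*o - 6 = -6 + 2*o)
k = 25 (k = (3 + 8*(-1))**2 = (3 - 8)**2 = (-5)**2 = 25)
X(106, -223) - k = (-6 + 2*106) - 1*25 = (-6 + 212) - 25 = 206 - 25 = 181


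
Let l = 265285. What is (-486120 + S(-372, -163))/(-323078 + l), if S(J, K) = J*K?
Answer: 425484/57793 ≈ 7.3622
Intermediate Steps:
(-486120 + S(-372, -163))/(-323078 + l) = (-486120 - 372*(-163))/(-323078 + 265285) = (-486120 + 60636)/(-57793) = -425484*(-1/57793) = 425484/57793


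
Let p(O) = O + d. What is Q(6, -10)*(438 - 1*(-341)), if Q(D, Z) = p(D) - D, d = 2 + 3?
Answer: 3895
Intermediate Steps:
d = 5
p(O) = 5 + O (p(O) = O + 5 = 5 + O)
Q(D, Z) = 5 (Q(D, Z) = (5 + D) - D = 5)
Q(6, -10)*(438 - 1*(-341)) = 5*(438 - 1*(-341)) = 5*(438 + 341) = 5*779 = 3895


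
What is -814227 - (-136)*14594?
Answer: 1170557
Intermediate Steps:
-814227 - (-136)*14594 = -814227 - 1*(-1984784) = -814227 + 1984784 = 1170557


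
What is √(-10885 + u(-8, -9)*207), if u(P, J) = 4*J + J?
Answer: 10*I*√202 ≈ 142.13*I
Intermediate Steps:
u(P, J) = 5*J
√(-10885 + u(-8, -9)*207) = √(-10885 + (5*(-9))*207) = √(-10885 - 45*207) = √(-10885 - 9315) = √(-20200) = 10*I*√202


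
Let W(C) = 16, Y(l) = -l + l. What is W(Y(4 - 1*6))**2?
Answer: 256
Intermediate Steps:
Y(l) = 0
W(Y(4 - 1*6))**2 = 16**2 = 256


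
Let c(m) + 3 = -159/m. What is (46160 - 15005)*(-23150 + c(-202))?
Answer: -145704052785/202 ≈ -7.2131e+8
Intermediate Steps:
c(m) = -3 - 159/m
(46160 - 15005)*(-23150 + c(-202)) = (46160 - 15005)*(-23150 + (-3 - 159/(-202))) = 31155*(-23150 + (-3 - 159*(-1/202))) = 31155*(-23150 + (-3 + 159/202)) = 31155*(-23150 - 447/202) = 31155*(-4676747/202) = -145704052785/202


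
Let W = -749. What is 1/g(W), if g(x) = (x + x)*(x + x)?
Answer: 1/2244004 ≈ 4.4563e-7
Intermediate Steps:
g(x) = 4*x² (g(x) = (2*x)*(2*x) = 4*x²)
1/g(W) = 1/(4*(-749)²) = 1/(4*561001) = 1/2244004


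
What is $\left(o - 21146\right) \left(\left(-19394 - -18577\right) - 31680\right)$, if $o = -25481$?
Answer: $1515237619$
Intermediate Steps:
$\left(o - 21146\right) \left(\left(-19394 - -18577\right) - 31680\right) = \left(-25481 - 21146\right) \left(\left(-19394 - -18577\right) - 31680\right) = - 46627 \left(\left(-19394 + 18577\right) - 31680\right) = - 46627 \left(-817 - 31680\right) = \left(-46627\right) \left(-32497\right) = 1515237619$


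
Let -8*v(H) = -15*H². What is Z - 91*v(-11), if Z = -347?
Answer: -167941/8 ≈ -20993.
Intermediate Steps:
v(H) = 15*H²/8 (v(H) = -(-15)*H²/8 = 15*H²/8)
Z - 91*v(-11) = -347 - 1365*(-11)²/8 = -347 - 1365*121/8 = -347 - 91*1815/8 = -347 - 165165/8 = -167941/8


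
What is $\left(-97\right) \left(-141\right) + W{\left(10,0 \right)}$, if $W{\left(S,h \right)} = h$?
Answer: $13677$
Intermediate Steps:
$\left(-97\right) \left(-141\right) + W{\left(10,0 \right)} = \left(-97\right) \left(-141\right) + 0 = 13677 + 0 = 13677$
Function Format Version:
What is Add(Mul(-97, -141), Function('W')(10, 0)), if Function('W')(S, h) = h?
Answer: 13677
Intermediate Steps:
Add(Mul(-97, -141), Function('W')(10, 0)) = Add(Mul(-97, -141), 0) = Add(13677, 0) = 13677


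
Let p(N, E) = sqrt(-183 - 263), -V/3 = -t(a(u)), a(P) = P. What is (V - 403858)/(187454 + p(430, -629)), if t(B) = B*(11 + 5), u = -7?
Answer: -37883891038/17569501281 + 202097*I*sqrt(446)/17569501281 ≈ -2.1562 + 0.00024292*I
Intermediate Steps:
t(B) = 16*B (t(B) = B*16 = 16*B)
V = -336 (V = -(-3)*16*(-7) = -(-3)*(-112) = -3*112 = -336)
p(N, E) = I*sqrt(446) (p(N, E) = sqrt(-446) = I*sqrt(446))
(V - 403858)/(187454 + p(430, -629)) = (-336 - 403858)/(187454 + I*sqrt(446)) = -404194/(187454 + I*sqrt(446))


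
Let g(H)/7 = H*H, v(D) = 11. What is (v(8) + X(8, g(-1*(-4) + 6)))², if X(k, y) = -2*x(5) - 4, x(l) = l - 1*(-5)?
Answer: 169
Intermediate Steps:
g(H) = 7*H² (g(H) = 7*(H*H) = 7*H²)
x(l) = 5 + l (x(l) = l + 5 = 5 + l)
X(k, y) = -24 (X(k, y) = -2*(5 + 5) - 4 = -2*10 - 4 = -20 - 4 = -24)
(v(8) + X(8, g(-1*(-4) + 6)))² = (11 - 24)² = (-13)² = 169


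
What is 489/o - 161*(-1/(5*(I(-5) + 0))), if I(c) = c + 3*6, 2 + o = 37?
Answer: 7484/455 ≈ 16.448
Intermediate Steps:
o = 35 (o = -2 + 37 = 35)
I(c) = 18 + c (I(c) = c + 18 = 18 + c)
489/o - 161*(-1/(5*(I(-5) + 0))) = 489/35 - 161*(-1/(5*((18 - 5) + 0))) = 489*(1/35) - 161*(-1/(5*(13 + 0))) = 489/35 - 161/((-5*13)) = 489/35 - 161/(-65) = 489/35 - 161*(-1/65) = 489/35 + 161/65 = 7484/455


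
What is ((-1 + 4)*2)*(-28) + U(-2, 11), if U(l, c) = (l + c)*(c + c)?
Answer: 30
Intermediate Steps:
U(l, c) = 2*c*(c + l) (U(l, c) = (c + l)*(2*c) = 2*c*(c + l))
((-1 + 4)*2)*(-28) + U(-2, 11) = ((-1 + 4)*2)*(-28) + 2*11*(11 - 2) = (3*2)*(-28) + 2*11*9 = 6*(-28) + 198 = -168 + 198 = 30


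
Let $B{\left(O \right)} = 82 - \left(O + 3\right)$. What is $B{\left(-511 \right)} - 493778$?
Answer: $-493188$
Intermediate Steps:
$B{\left(O \right)} = 79 - O$ ($B{\left(O \right)} = 82 - \left(3 + O\right) = 79 - O$)
$B{\left(-511 \right)} - 493778 = \left(79 - -511\right) - 493778 = \left(79 + 511\right) - 493778 = 590 - 493778 = -493188$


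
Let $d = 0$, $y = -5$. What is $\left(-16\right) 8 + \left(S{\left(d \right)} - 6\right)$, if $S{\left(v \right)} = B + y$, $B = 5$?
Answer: $-134$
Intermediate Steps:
$S{\left(v \right)} = 0$ ($S{\left(v \right)} = 5 - 5 = 0$)
$\left(-16\right) 8 + \left(S{\left(d \right)} - 6\right) = \left(-16\right) 8 + \left(0 - 6\right) = -128 + \left(0 - 6\right) = -128 - 6 = -134$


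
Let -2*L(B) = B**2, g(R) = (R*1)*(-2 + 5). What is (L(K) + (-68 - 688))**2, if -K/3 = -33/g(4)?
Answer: 639128961/1024 ≈ 6.2415e+5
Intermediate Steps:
g(R) = 3*R (g(R) = R*3 = 3*R)
K = 33/4 (K = -(-99)/(3*4) = -(-99)/12 = -3*(-11/4) = 33/4 ≈ 8.2500)
L(B) = -B**2/2
(L(K) + (-68 - 688))**2 = (-(33/4)**2/2 + (-68 - 688))**2 = (-1/2*1089/16 - 756)**2 = (-1089/32 - 756)**2 = (-25281/32)**2 = 639128961/1024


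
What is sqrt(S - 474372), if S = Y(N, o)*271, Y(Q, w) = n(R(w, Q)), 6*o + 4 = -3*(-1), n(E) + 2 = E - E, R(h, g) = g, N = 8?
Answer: I*sqrt(474914) ≈ 689.14*I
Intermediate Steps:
n(E) = -2 (n(E) = -2 + (E - E) = -2 + 0 = -2)
o = -1/6 (o = -2/3 + (-3*(-1))/6 = -2/3 + (1/6)*3 = -2/3 + 1/2 = -1/6 ≈ -0.16667)
Y(Q, w) = -2
S = -542 (S = -2*271 = -542)
sqrt(S - 474372) = sqrt(-542 - 474372) = sqrt(-474914) = I*sqrt(474914)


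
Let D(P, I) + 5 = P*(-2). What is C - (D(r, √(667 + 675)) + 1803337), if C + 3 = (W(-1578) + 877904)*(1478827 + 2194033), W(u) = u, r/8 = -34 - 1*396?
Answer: 3218620902145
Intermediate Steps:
r = -3440 (r = 8*(-34 - 1*396) = 8*(-34 - 396) = 8*(-430) = -3440)
D(P, I) = -5 - 2*P (D(P, I) = -5 + P*(-2) = -5 - 2*P)
C = 3218622712357 (C = -3 + (-1578 + 877904)*(1478827 + 2194033) = -3 + 876326*3672860 = -3 + 3218622712360 = 3218622712357)
C - (D(r, √(667 + 675)) + 1803337) = 3218622712357 - ((-5 - 2*(-3440)) + 1803337) = 3218622712357 - ((-5 + 6880) + 1803337) = 3218622712357 - (6875 + 1803337) = 3218622712357 - 1*1810212 = 3218622712357 - 1810212 = 3218620902145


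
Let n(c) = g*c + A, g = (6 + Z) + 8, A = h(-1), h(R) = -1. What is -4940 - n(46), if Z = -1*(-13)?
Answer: -6181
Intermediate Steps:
Z = 13
A = -1
g = 27 (g = (6 + 13) + 8 = 19 + 8 = 27)
n(c) = -1 + 27*c (n(c) = 27*c - 1 = -1 + 27*c)
-4940 - n(46) = -4940 - (-1 + 27*46) = -4940 - (-1 + 1242) = -4940 - 1*1241 = -4940 - 1241 = -6181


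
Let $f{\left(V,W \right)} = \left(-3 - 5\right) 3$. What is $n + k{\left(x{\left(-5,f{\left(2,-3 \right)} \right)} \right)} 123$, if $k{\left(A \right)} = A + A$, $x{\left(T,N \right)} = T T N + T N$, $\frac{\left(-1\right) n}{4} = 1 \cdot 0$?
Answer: $-118080$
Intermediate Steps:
$f{\left(V,W \right)} = -24$ ($f{\left(V,W \right)} = \left(-8\right) 3 = -24$)
$n = 0$ ($n = - 4 \cdot 1 \cdot 0 = \left(-4\right) 0 = 0$)
$x{\left(T,N \right)} = N T + N T^{2}$ ($x{\left(T,N \right)} = T^{2} N + N T = N T^{2} + N T = N T + N T^{2}$)
$k{\left(A \right)} = 2 A$
$n + k{\left(x{\left(-5,f{\left(2,-3 \right)} \right)} \right)} 123 = 0 + 2 \left(\left(-24\right) \left(-5\right) \left(1 - 5\right)\right) 123 = 0 + 2 \left(\left(-24\right) \left(-5\right) \left(-4\right)\right) 123 = 0 + 2 \left(-480\right) 123 = 0 - 118080 = -118080$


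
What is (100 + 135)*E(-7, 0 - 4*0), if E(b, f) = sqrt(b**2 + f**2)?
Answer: 1645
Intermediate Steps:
(100 + 135)*E(-7, 0 - 4*0) = (100 + 135)*sqrt((-7)**2 + (0 - 4*0)**2) = 235*sqrt(49 + (0 + 0)**2) = 235*sqrt(49 + 0**2) = 235*sqrt(49 + 0) = 235*sqrt(49) = 235*7 = 1645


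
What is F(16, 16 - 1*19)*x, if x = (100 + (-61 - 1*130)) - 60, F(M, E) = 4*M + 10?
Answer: -11174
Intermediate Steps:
F(M, E) = 10 + 4*M
x = -151 (x = (100 + (-61 - 130)) - 60 = (100 - 191) - 60 = -91 - 60 = -151)
F(16, 16 - 1*19)*x = (10 + 4*16)*(-151) = (10 + 64)*(-151) = 74*(-151) = -11174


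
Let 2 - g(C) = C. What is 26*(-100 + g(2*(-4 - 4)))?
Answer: -2132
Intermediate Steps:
g(C) = 2 - C
26*(-100 + g(2*(-4 - 4))) = 26*(-100 + (2 - 2*(-4 - 4))) = 26*(-100 + (2 - 2*(-8))) = 26*(-100 + (2 - 1*(-16))) = 26*(-100 + (2 + 16)) = 26*(-100 + 18) = 26*(-82) = -2132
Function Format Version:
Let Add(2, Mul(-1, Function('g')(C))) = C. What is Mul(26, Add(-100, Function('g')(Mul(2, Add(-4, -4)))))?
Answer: -2132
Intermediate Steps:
Function('g')(C) = Add(2, Mul(-1, C))
Mul(26, Add(-100, Function('g')(Mul(2, Add(-4, -4))))) = Mul(26, Add(-100, Add(2, Mul(-1, Mul(2, Add(-4, -4)))))) = Mul(26, Add(-100, Add(2, Mul(-1, Mul(2, -8))))) = Mul(26, Add(-100, Add(2, Mul(-1, -16)))) = Mul(26, Add(-100, Add(2, 16))) = Mul(26, Add(-100, 18)) = Mul(26, -82) = -2132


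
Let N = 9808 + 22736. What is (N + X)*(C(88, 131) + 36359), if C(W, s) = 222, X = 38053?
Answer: 2582508857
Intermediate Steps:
N = 32544
(N + X)*(C(88, 131) + 36359) = (32544 + 38053)*(222 + 36359) = 70597*36581 = 2582508857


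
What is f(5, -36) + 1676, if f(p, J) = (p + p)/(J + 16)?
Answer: 3351/2 ≈ 1675.5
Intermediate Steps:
f(p, J) = 2*p/(16 + J) (f(p, J) = (2*p)/(16 + J) = 2*p/(16 + J))
f(5, -36) + 1676 = 2*5/(16 - 36) + 1676 = 2*5/(-20) + 1676 = 2*5*(-1/20) + 1676 = -½ + 1676 = 3351/2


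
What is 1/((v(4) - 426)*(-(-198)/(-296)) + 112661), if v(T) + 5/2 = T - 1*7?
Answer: 296/33433093 ≈ 8.8535e-6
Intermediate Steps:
v(T) = -19/2 + T (v(T) = -5/2 + (T - 1*7) = -5/2 + (T - 7) = -5/2 + (-7 + T) = -19/2 + T)
1/((v(4) - 426)*(-(-198)/(-296)) + 112661) = 1/(((-19/2 + 4) - 426)*(-(-198)/(-296)) + 112661) = 1/((-11/2 - 426)*(-(-198)*(-1)/296) + 112661) = 1/(-(-863)*99/(2*148) + 112661) = 1/(-863/2*(-99/148) + 112661) = 1/(85437/296 + 112661) = 1/(33433093/296) = 296/33433093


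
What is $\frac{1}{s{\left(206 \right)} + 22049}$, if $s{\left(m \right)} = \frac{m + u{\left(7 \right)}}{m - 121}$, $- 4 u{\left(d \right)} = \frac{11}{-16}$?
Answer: $\frac{1088}{23991951} \approx 4.5349 \cdot 10^{-5}$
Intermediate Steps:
$u{\left(d \right)} = \frac{11}{64}$ ($u{\left(d \right)} = - \frac{11 \frac{1}{-16}}{4} = - \frac{11 \left(- \frac{1}{16}\right)}{4} = \left(- \frac{1}{4}\right) \left(- \frac{11}{16}\right) = \frac{11}{64}$)
$s{\left(m \right)} = \frac{\frac{11}{64} + m}{-121 + m}$ ($s{\left(m \right)} = \frac{m + \frac{11}{64}}{m - 121} = \frac{\frac{11}{64} + m}{-121 + m}$)
$\frac{1}{s{\left(206 \right)} + 22049} = \frac{1}{\frac{\frac{11}{64} + 206}{-121 + 206} + 22049} = \frac{1}{\frac{1}{85} \cdot \frac{13195}{64} + 22049} = \frac{1}{\frac{2639}{1088} + 22049} = \frac{1}{\frac{23991951}{1088}} = \frac{1088}{23991951}$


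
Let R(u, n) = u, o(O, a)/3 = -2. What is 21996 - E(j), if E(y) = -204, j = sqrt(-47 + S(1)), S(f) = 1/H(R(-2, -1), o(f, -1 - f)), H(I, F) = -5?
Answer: 22200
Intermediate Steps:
o(O, a) = -6 (o(O, a) = 3*(-2) = -6)
S(f) = -1/5 (S(f) = 1/(-5) = -1/5)
j = 2*I*sqrt(295)/5 (j = sqrt(-47 - 1/5) = sqrt(-236/5) = 2*I*sqrt(295)/5 ≈ 6.8702*I)
21996 - E(j) = 21996 - 1*(-204) = 21996 + 204 = 22200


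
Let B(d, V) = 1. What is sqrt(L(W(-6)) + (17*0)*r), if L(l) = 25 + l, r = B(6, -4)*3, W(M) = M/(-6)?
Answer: sqrt(26) ≈ 5.0990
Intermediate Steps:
W(M) = -M/6 (W(M) = M*(-1/6) = -M/6)
r = 3 (r = 1*3 = 3)
sqrt(L(W(-6)) + (17*0)*r) = sqrt((25 - 1/6*(-6)) + (17*0)*3) = sqrt((25 + 1) + 0*3) = sqrt(26 + 0) = sqrt(26)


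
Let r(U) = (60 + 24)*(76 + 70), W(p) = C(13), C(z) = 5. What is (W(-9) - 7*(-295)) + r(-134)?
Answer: 14334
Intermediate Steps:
W(p) = 5
r(U) = 12264 (r(U) = 84*146 = 12264)
(W(-9) - 7*(-295)) + r(-134) = (5 - 7*(-295)) + 12264 = (5 + 2065) + 12264 = 2070 + 12264 = 14334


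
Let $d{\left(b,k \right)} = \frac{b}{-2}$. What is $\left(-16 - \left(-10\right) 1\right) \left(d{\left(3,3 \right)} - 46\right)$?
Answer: $285$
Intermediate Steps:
$d{\left(b,k \right)} = - \frac{b}{2}$ ($d{\left(b,k \right)} = b \left(- \frac{1}{2}\right) = - \frac{b}{2}$)
$\left(-16 - \left(-10\right) 1\right) \left(d{\left(3,3 \right)} - 46\right) = \left(-16 - \left(-10\right) 1\right) \left(\left(- \frac{1}{2}\right) 3 - 46\right) = \left(-16 - -10\right) \left(- \frac{3}{2} - 46\right) = \left(-16 + 10\right) \left(- \frac{95}{2}\right) = \left(-6\right) \left(- \frac{95}{2}\right) = 285$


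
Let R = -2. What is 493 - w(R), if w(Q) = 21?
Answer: 472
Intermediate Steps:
493 - w(R) = 493 - 1*21 = 493 - 21 = 472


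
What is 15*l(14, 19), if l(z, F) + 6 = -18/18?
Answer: -105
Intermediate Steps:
l(z, F) = -7 (l(z, F) = -6 - 18/18 = -6 - 18*1/18 = -6 - 1 = -7)
15*l(14, 19) = 15*(-7) = -105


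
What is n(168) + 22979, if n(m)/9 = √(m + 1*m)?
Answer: 22979 + 36*√21 ≈ 23144.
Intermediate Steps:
n(m) = 9*√2*√m (n(m) = 9*√(m + 1*m) = 9*√(m + m) = 9*√(2*m) = 9*(√2*√m) = 9*√2*√m)
n(168) + 22979 = 9*√2*√168 + 22979 = 9*√2*(2*√42) + 22979 = 36*√21 + 22979 = 22979 + 36*√21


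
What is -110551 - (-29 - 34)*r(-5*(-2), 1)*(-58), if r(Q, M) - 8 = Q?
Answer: -176323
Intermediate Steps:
r(Q, M) = 8 + Q
-110551 - (-29 - 34)*r(-5*(-2), 1)*(-58) = -110551 - (-29 - 34)*(8 - 5*(-2))*(-58) = -110551 - (-63*(8 + 10))*(-58) = -110551 - (-63*18)*(-58) = -110551 - (-1134)*(-58) = -110551 - 1*65772 = -110551 - 65772 = -176323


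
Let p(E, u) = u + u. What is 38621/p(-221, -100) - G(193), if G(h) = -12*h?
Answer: 424579/200 ≈ 2122.9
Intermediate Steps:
p(E, u) = 2*u
38621/p(-221, -100) - G(193) = 38621/((2*(-100))) - (-12)*193 = 38621/(-200) - 1*(-2316) = 38621*(-1/200) + 2316 = -38621/200 + 2316 = 424579/200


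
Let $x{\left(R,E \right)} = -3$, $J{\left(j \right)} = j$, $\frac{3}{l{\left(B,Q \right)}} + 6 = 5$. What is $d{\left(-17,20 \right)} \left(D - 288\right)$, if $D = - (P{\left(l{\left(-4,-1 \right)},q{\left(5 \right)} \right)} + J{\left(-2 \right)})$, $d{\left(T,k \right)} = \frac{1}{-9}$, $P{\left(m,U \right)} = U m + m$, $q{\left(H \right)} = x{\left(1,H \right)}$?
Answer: $\frac{292}{9} \approx 32.444$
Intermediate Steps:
$l{\left(B,Q \right)} = -3$ ($l{\left(B,Q \right)} = \frac{3}{-6 + 5} = \frac{3}{-1} = 3 \left(-1\right) = -3$)
$q{\left(H \right)} = -3$
$P{\left(m,U \right)} = m + U m$
$d{\left(T,k \right)} = - \frac{1}{9}$
$D = -4$ ($D = - (- 3 \left(1 - 3\right) - 2) = - (\left(-3\right) \left(-2\right) - 2) = - (6 - 2) = \left(-1\right) 4 = -4$)
$d{\left(-17,20 \right)} \left(D - 288\right) = - \frac{-4 - 288}{9} = \left(- \frac{1}{9}\right) \left(-292\right) = \frac{292}{9}$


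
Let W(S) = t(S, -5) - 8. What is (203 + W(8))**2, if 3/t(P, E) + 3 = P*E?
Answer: 70257924/1849 ≈ 37998.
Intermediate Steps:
t(P, E) = 3/(-3 + E*P) (t(P, E) = 3/(-3 + P*E) = 3/(-3 + E*P))
W(S) = -8 + 3/(-3 - 5*S) (W(S) = 3/(-3 - 5*S) - 8 = -8 + 3/(-3 - 5*S))
(203 + W(8))**2 = (203 + (-27 - 40*8)/(3 + 5*8))**2 = (203 + (-27 - 320)/(3 + 40))**2 = (203 - 347/43)**2 = (8382/43)**2 = 70257924/1849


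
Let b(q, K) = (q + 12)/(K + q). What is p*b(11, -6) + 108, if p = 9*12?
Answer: 3024/5 ≈ 604.80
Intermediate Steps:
b(q, K) = (12 + q)/(K + q)
p = 108
p*b(11, -6) + 108 = 108*((12 + 11)/(-6 + 11)) + 108 = 108*(23/5) + 108 = 2484/5 + 108 = 3024/5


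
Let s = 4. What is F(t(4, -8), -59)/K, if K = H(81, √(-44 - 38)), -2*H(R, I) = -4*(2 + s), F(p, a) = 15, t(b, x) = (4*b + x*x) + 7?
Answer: 5/4 ≈ 1.2500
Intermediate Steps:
t(b, x) = 7 + x² + 4*b (t(b, x) = (4*b + x²) + 7 = (x² + 4*b) + 7 = 7 + x² + 4*b)
H(R, I) = 12 (H(R, I) = -(-2)*(2 + 4) = -(-2)*6 = -½*(-24) = 12)
K = 12
F(t(4, -8), -59)/K = 15/12 = 15*(1/12) = 5/4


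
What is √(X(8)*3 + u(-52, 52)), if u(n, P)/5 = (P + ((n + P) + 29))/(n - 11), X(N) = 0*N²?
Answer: 3*I*√35/7 ≈ 2.5355*I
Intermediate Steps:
X(N) = 0
u(n, P) = 5*(29 + n + 2*P)/(-11 + n) (u(n, P) = 5*((P + ((n + P) + 29))/(n - 11)) = 5*((P + ((P + n) + 29))/(-11 + n)) = 5*((P + (29 + P + n))/(-11 + n)) = 5*((29 + n + 2*P)/(-11 + n)) = 5*(29 + n + 2*P)/(-11 + n))
√(X(8)*3 + u(-52, 52)) = √(0*3 + 5*(29 - 52 + 2*52)/(-11 - 52)) = √(0 + 5*(29 - 52 + 104)/(-63)) = √(0 + 5*(-1/63)*81) = √(0 - 45/7) = √(-45/7) = 3*I*√35/7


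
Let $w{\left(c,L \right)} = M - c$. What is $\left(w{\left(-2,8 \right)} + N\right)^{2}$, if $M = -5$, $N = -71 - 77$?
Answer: $22801$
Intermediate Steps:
$N = -148$ ($N = -71 - 77 = -148$)
$w{\left(c,L \right)} = -5 - c$
$\left(w{\left(-2,8 \right)} + N\right)^{2} = \left(\left(-5 - -2\right) - 148\right)^{2} = \left(\left(-5 + 2\right) - 148\right)^{2} = \left(-3 - 148\right)^{2} = \left(-151\right)^{2} = 22801$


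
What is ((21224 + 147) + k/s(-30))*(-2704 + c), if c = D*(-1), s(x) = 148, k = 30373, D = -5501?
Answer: 8931606957/148 ≈ 6.0349e+7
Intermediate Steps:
c = 5501 (c = -5501*(-1) = 5501)
((21224 + 147) + k/s(-30))*(-2704 + c) = ((21224 + 147) + 30373/148)*(-2704 + 5501) = (21371 + 30373*(1/148))*2797 = (21371 + 30373/148)*2797 = (3193281/148)*2797 = 8931606957/148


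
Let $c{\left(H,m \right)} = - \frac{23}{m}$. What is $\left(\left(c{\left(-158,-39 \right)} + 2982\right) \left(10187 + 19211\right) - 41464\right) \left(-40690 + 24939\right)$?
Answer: $- \frac{53836723664162}{39} \approx -1.3804 \cdot 10^{12}$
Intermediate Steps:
$\left(\left(c{\left(-158,-39 \right)} + 2982\right) \left(10187 + 19211\right) - 41464\right) \left(-40690 + 24939\right) = \left(\left(- \frac{23}{-39} + 2982\right) \left(10187 + 19211\right) - 41464\right) \left(-40690 + 24939\right) = \left(\left(\left(-23\right) \left(- \frac{1}{39}\right) + 2982\right) 29398 - 41464\right) \left(-15751\right) = \left(\left(\frac{23}{39} + 2982\right) 29398 - 41464\right) \left(-15751\right) = \left(\frac{116321}{39} \cdot 29398 - 41464\right) \left(-15751\right) = \left(\frac{3419604758}{39} - 41464\right) \left(-15751\right) = \frac{3417987662}{39} \left(-15751\right) = - \frac{53836723664162}{39}$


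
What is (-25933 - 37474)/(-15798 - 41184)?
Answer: 63407/56982 ≈ 1.1128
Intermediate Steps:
(-25933 - 37474)/(-15798 - 41184) = -63407/(-56982) = -63407*(-1/56982) = 63407/56982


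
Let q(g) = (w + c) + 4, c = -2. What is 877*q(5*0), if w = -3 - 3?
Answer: -3508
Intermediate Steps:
w = -6
q(g) = -4 (q(g) = (-6 - 2) + 4 = -8 + 4 = -4)
877*q(5*0) = 877*(-4) = -3508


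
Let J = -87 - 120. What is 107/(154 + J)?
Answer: -107/53 ≈ -2.0189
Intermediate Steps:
J = -207
107/(154 + J) = 107/(154 - 207) = 107/(-53) = 107*(-1/53) = -107/53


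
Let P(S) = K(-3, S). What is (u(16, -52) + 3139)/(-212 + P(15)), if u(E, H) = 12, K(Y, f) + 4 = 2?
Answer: -3151/214 ≈ -14.724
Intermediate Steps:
K(Y, f) = -2 (K(Y, f) = -4 + 2 = -2)
P(S) = -2
(u(16, -52) + 3139)/(-212 + P(15)) = (12 + 3139)/(-212 - 2) = 3151/(-214) = 3151*(-1/214) = -3151/214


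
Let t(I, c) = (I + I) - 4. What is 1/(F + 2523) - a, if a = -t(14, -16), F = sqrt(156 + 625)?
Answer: 152756475/6364748 - sqrt(781)/6364748 ≈ 24.000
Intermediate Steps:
F = sqrt(781) ≈ 27.946
t(I, c) = -4 + 2*I (t(I, c) = 2*I - 4 = -4 + 2*I)
a = -24 (a = -(-4 + 2*14) = -(-4 + 28) = -1*24 = -24)
1/(F + 2523) - a = 1/(sqrt(781) + 2523) - 1*(-24) = 1/(2523 + sqrt(781)) + 24 = 24 + 1/(2523 + sqrt(781))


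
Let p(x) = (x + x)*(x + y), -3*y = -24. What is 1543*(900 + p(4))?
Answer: 1536828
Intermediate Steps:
y = 8 (y = -1/3*(-24) = 8)
p(x) = 2*x*(8 + x) (p(x) = (x + x)*(x + 8) = (2*x)*(8 + x) = 2*x*(8 + x))
1543*(900 + p(4)) = 1543*(900 + 2*4*(8 + 4)) = 1543*(900 + 2*4*12) = 1543*(900 + 96) = 1543*996 = 1536828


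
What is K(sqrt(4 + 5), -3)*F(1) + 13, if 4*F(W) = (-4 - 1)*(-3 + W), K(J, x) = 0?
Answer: 13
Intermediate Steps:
F(W) = 15/4 - 5*W/4 (F(W) = ((-4 - 1)*(-3 + W))/4 = (-5*(-3 + W))/4 = (15 - 5*W)/4 = 15/4 - 5*W/4)
K(sqrt(4 + 5), -3)*F(1) + 13 = 0*(15/4 - 5/4*1) + 13 = 0*(15/4 - 5/4) + 13 = 0*(5/2) + 13 = 0 + 13 = 13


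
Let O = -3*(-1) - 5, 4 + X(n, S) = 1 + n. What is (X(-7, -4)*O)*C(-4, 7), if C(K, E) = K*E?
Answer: -560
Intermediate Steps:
C(K, E) = E*K
X(n, S) = -3 + n (X(n, S) = -4 + (1 + n) = -3 + n)
O = -2 (O = 3 - 5 = -2)
(X(-7, -4)*O)*C(-4, 7) = ((-3 - 7)*(-2))*(7*(-4)) = -10*(-2)*(-28) = 20*(-28) = -560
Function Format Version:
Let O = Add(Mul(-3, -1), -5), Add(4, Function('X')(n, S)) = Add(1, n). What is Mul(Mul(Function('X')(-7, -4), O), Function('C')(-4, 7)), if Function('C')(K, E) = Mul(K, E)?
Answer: -560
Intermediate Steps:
Function('C')(K, E) = Mul(E, K)
Function('X')(n, S) = Add(-3, n) (Function('X')(n, S) = Add(-4, Add(1, n)) = Add(-3, n))
O = -2 (O = Add(3, -5) = -2)
Mul(Mul(Function('X')(-7, -4), O), Function('C')(-4, 7)) = Mul(Mul(Add(-3, -7), -2), Mul(7, -4)) = Mul(Mul(-10, -2), -28) = Mul(20, -28) = -560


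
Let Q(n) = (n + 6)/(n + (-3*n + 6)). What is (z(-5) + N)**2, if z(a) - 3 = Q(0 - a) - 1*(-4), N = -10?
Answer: 529/16 ≈ 33.063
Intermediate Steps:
Q(n) = (6 + n)/(6 - 2*n) (Q(n) = (6 + n)/(n + (6 - 3*n)) = (6 + n)/(6 - 2*n))
z(a) = 7 + (-6 + a)/(2*(-3 - a)) (z(a) = 3 + ((-6 - (0 - a))/(2*(-3 + (0 - a))) - 1*(-4)) = 3 + ((-6 - (-1)*a)/(2*(-3 - a)) + 4) = 3 + ((-6 + a)/(2*(-3 - a)) + 4) = 3 + (4 + (-6 + a)/(2*(-3 - a))) = 7 + (-6 + a)/(2*(-3 - a)))
(z(-5) + N)**2 = ((48 + 13*(-5))/(2*(3 - 5)) - 10)**2 = ((1/2)*(48 - 65)/(-2) - 10)**2 = ((1/2)*(-1/2)*(-17) - 10)**2 = (17/4 - 10)**2 = (-23/4)**2 = 529/16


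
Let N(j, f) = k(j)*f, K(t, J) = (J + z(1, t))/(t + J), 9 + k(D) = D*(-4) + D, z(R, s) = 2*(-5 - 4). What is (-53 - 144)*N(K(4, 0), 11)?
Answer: -19503/2 ≈ -9751.5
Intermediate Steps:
z(R, s) = -18 (z(R, s) = 2*(-9) = -18)
k(D) = -9 - 3*D (k(D) = -9 + (D*(-4) + D) = -9 + (-4*D + D) = -9 - 3*D)
K(t, J) = (-18 + J)/(J + t) (K(t, J) = (J - 18)/(t + J) = (-18 + J)/(J + t))
N(j, f) = f*(-9 - 3*j) (N(j, f) = (-9 - 3*j)*f = f*(-9 - 3*j))
(-53 - 144)*N(K(4, 0), 11) = (-53 - 144)*(-3*11*(3 + (-18 + 0)/(0 + 4))) = -(-591)*11*(3 - 18/4) = -(-591)*11*(3 + (¼)*(-18)) = -(-591)*11*(3 - 9/2) = -(-591)*11*(-3)/2 = -197*99/2 = -19503/2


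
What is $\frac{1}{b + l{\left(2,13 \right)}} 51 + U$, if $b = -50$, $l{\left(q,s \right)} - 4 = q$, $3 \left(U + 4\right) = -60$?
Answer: $- \frac{1107}{44} \approx -25.159$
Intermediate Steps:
$U = -24$ ($U = -4 + \frac{1}{3} \left(-60\right) = -4 - 20 = -24$)
$l{\left(q,s \right)} = 4 + q$
$\frac{1}{b + l{\left(2,13 \right)}} 51 + U = \frac{1}{-50 + \left(4 + 2\right)} 51 - 24 = \frac{1}{-50 + 6} \cdot 51 - 24 = \frac{1}{-44} \cdot 51 - 24 = \left(- \frac{1}{44}\right) 51 - 24 = - \frac{51}{44} - 24 = - \frac{1107}{44}$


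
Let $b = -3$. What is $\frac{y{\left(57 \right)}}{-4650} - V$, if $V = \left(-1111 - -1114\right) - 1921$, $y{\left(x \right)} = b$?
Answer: $\frac{2972901}{1550} \approx 1918.0$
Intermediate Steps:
$y{\left(x \right)} = -3$
$V = -1918$ ($V = \left(-1111 + 1114\right) - 1921 = 3 - 1921 = -1918$)
$\frac{y{\left(57 \right)}}{-4650} - V = - \frac{3}{-4650} - -1918 = \left(-3\right) \left(- \frac{1}{4650}\right) + 1918 = \frac{1}{1550} + 1918 = \frac{2972901}{1550}$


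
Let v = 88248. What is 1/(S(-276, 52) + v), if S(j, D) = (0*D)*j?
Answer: 1/88248 ≈ 1.1332e-5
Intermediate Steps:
S(j, D) = 0 (S(j, D) = 0*j = 0)
1/(S(-276, 52) + v) = 1/(0 + 88248) = 1/88248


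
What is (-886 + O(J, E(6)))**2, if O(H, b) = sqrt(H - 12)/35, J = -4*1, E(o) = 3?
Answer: 961620084/1225 - 7088*I/35 ≈ 7.85e+5 - 202.51*I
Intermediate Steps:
J = -4
O(H, b) = sqrt(-12 + H)/35 (O(H, b) = sqrt(-12 + H)*(1/35) = sqrt(-12 + H)/35)
(-886 + O(J, E(6)))**2 = (-886 + sqrt(-12 - 4)/35)**2 = (-886 + sqrt(-16)/35)**2 = (-886 + (4*I)/35)**2 = (-886 + 4*I/35)**2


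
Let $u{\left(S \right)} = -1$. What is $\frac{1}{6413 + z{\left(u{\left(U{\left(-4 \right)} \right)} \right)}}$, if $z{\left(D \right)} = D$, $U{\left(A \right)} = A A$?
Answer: $\frac{1}{6412} \approx 0.00015596$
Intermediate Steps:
$U{\left(A \right)} = A^{2}$
$\frac{1}{6413 + z{\left(u{\left(U{\left(-4 \right)} \right)} \right)}} = \frac{1}{6413 - 1} = \frac{1}{6412}$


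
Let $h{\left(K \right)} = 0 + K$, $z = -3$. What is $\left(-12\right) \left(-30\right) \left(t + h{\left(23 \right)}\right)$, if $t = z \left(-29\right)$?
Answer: $39600$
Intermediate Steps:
$h{\left(K \right)} = K$
$t = 87$ ($t = \left(-3\right) \left(-29\right) = 87$)
$\left(-12\right) \left(-30\right) \left(t + h{\left(23 \right)}\right) = \left(-12\right) \left(-30\right) \left(87 + 23\right) = 360 \cdot 110 = 39600$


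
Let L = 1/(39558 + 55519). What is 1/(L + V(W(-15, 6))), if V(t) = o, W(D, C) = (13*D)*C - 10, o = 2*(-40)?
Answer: -95077/7606159 ≈ -0.012500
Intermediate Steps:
o = -80
W(D, C) = -10 + 13*C*D (W(D, C) = 13*C*D - 10 = -10 + 13*C*D)
V(t) = -80
L = 1/95077 ≈ 1.0518e-5
1/(L + V(W(-15, 6))) = 1/(1/95077 - 80) = 1/(-7606159/95077) = -95077/7606159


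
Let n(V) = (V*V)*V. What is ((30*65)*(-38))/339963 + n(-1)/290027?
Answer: -551060017/2528165359 ≈ -0.21797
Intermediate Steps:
n(V) = V³ (n(V) = V²*V = V³)
((30*65)*(-38))/339963 + n(-1)/290027 = ((30*65)*(-38))/339963 + (-1)³/290027 = (1950*(-38))*(1/339963) - 1*1/290027 = -74100*1/339963 - 1/290027 = -1900/8717 - 1/290027 = -551060017/2528165359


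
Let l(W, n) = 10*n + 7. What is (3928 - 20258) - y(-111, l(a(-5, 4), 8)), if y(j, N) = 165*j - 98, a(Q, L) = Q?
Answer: 2083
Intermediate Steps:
l(W, n) = 7 + 10*n
y(j, N) = -98 + 165*j
(3928 - 20258) - y(-111, l(a(-5, 4), 8)) = (3928 - 20258) - (-98 + 165*(-111)) = -16330 - (-98 - 18315) = -16330 - 1*(-18413) = -16330 + 18413 = 2083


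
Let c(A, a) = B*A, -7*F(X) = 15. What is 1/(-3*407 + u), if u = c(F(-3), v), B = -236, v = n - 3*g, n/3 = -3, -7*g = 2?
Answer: -7/5007 ≈ -0.0013980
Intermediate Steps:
g = -2/7 (g = -⅐*2 = -2/7 ≈ -0.28571)
n = -9 (n = 3*(-3) = -9)
v = -57/7 (v = -9 - 3*(-2/7) = -9 + 6/7 = -57/7 ≈ -8.1429)
F(X) = -15/7 (F(X) = -⅐*15 = -15/7)
c(A, a) = -236*A
u = 3540/7 (u = -236*(-15/7) = 3540/7 ≈ 505.71)
1/(-3*407 + u) = 1/(-3*407 + 3540/7) = 1/(-1221 + 3540/7) = 1/(-5007/7) = -7/5007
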